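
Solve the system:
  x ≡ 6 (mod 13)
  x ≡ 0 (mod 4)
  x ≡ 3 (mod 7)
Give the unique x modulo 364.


Moduli 13, 4, 7 are pairwise coprime; by CRT there is a unique solution modulo M = 13 · 4 · 7 = 364.
Solve pairwise, accumulating the modulus:
  Start with x ≡ 6 (mod 13).
  Combine with x ≡ 0 (mod 4): since gcd(13, 4) = 1, we get a unique residue mod 52.
    Write x = 6 + 13·t and substitute into x ≡ 0 (mod 4): 13·t ≡ 0 − 6 = -6 (mod 4).
    Reduce coefficients mod 4: 1·t ≡ 2 (mod 4).
    So t ≡ 2 (mod 4).
    Then x = 6 + 13·2 = 32, valid modulo lcm(13, 4) = 52: x ≡ 32 (mod 52).
  Combine with x ≡ 3 (mod 7): since gcd(52, 7) = 1, we get a unique residue mod 364.
    Write x = 32 + 52·t and substitute into x ≡ 3 (mod 7): 52·t ≡ 3 − 32 = -29 (mod 7).
    Reduce coefficients mod 7: 3·t ≡ 6 (mod 7).
    The inverse of 3 mod 7 is 5 (since 3·5 = 15 = 2·7 + 1), so t ≡ 5·6 = 30 ≡ 2 (mod 7).
    Then x = 32 + 52·2 = 136, valid modulo lcm(52, 7) = 364: x ≡ 136 (mod 364).
Verify: 136 mod 13 = 6 ✓, 136 mod 4 = 0 ✓, 136 mod 7 = 3 ✓.

x ≡ 136 (mod 364).


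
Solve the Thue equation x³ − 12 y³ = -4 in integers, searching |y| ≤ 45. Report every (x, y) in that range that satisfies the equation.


The equation is x³ - 12y³ = -4. For fixed y, x³ = 12·y³ − 4, so a solution requires the RHS to be a perfect cube.
Strategy: iterate y from -45 to 45, compute RHS = 12·y³ − 4, and check whether it is a (positive or negative) perfect cube.
Check small values of y:
  y = 0: RHS = -4 is not a perfect cube.
  y = 1: RHS = 8 = (2)³ ⇒ x = 2 works.
  y = -1: RHS = -16 is not a perfect cube.
  y = 2: RHS = 92 is not a perfect cube.
  y = -2: RHS = -100 is not a perfect cube.
  y = 3: RHS = 320 is not a perfect cube.
  y = -3: RHS = -328 is not a perfect cube.
Continuing the search up to |y| = 45 finds no further solutions beyond those listed.
Collected solutions: (2, 1).

Solutions (with |y| ≤ 45): (2, 1).


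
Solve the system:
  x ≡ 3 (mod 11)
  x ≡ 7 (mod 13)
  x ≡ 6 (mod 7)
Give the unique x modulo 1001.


Moduli 11, 13, 7 are pairwise coprime; by CRT there is a unique solution modulo M = 11 · 13 · 7 = 1001.
Solve pairwise, accumulating the modulus:
  Start with x ≡ 3 (mod 11).
  Combine with x ≡ 7 (mod 13): since gcd(11, 13) = 1, we get a unique residue mod 143.
    Write x = 3 + 11·t and substitute into x ≡ 7 (mod 13): 11·t ≡ 7 − 3 = 4 (mod 13).
    The inverse of 11 mod 13 is 6 (since 11·6 = 66 = 5·13 + 1), so t ≡ 6·4 = 24 ≡ 11 (mod 13).
    Then x = 3 + 11·11 = 124, valid modulo lcm(11, 13) = 143: x ≡ 124 (mod 143).
  Combine with x ≡ 6 (mod 7): since gcd(143, 7) = 1, we get a unique residue mod 1001.
    Write x = 124 + 143·t and substitute into x ≡ 6 (mod 7): 143·t ≡ 6 − 124 = -118 (mod 7).
    Reduce coefficients mod 7: 3·t ≡ 1 (mod 7).
    The inverse of 3 mod 7 is 5 (since 3·5 = 15 = 2·7 + 1), so t ≡ 5·1 = 5 ≡ 5 (mod 7).
    Then x = 124 + 143·5 = 839, valid modulo lcm(143, 7) = 1001: x ≡ 839 (mod 1001).
Verify: 839 mod 11 = 3 ✓, 839 mod 13 = 7 ✓, 839 mod 7 = 6 ✓.

x ≡ 839 (mod 1001).


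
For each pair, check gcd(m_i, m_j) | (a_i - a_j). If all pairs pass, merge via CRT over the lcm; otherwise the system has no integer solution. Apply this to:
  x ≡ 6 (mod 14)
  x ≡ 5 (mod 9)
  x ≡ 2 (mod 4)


Moduli 14, 9, 4 are not pairwise coprime, so CRT works modulo lcm(m_i) when all pairwise compatibility conditions hold.
Pairwise compatibility: gcd(m_i, m_j) must divide a_i - a_j for every pair.
Merge one congruence at a time:
  Start: x ≡ 6 (mod 14).
  Combine with x ≡ 5 (mod 9): gcd(14, 9) = 1; 5 - 6 = -1, which IS divisible by 1, so compatible.
    Write x = 6 + 14·t and substitute into x ≡ 5 (mod 9): 14·t ≡ 5 − 6 = -1 (mod 9).
    Reduce coefficients mod 9: 5·t ≡ 8 (mod 9).
    The inverse of 5 mod 9 is 2 (since 5·2 = 10 = 1·9 + 1), so t ≡ 2·8 = 16 ≡ 7 (mod 9).
    Then x = 6 + 14·7 = 104, valid modulo lcm(14, 9) = 126: x ≡ 104 (mod 126).
  Combine with x ≡ 2 (mod 4): gcd(126, 4) = 2; 2 - 104 = -102, which IS divisible by 2, so compatible.
    Write x = 104 + 126·t and substitute into x ≡ 2 (mod 4): 126·t ≡ 2 − 104 = -102 (mod 4).
    Divide the congruence (and modulus) by g = 2: 63·t ≡ -51 (mod 2).
    Reduce coefficients mod 2: 1·t ≡ 1 (mod 2).
    So t ≡ 1 (mod 2).
    Then x = 104 + 126·1 = 230, valid modulo lcm(126, 4) = 252: x ≡ 230 (mod 252).
Verify: 230 mod 14 = 6, 230 mod 9 = 5, 230 mod 4 = 2.

x ≡ 230 (mod 252).


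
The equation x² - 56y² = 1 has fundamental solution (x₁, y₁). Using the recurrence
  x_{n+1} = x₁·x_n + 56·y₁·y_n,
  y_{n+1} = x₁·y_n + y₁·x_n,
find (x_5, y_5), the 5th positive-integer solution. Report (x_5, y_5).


Step 1: Find the fundamental solution (x₁, y₁) of x² - 56y² = 1.
  Expand √56 as a continued fraction. a₀ = ⌊√56⌋ = 7; iterate m_{k+1} = d_k·a_k − m_k, d_{k+1} = (56 − m_{k+1}²)/d_k, a_{k+1} = ⌊(a₀ + m_{k+1})/d_{k+1}⌋ (starting m₀ = 0, d₀ = 1), with convergents p_k = a_k·p_{k-1} + p_{k-2}, q_k = a_k·q_{k-1} + q_{k-2} (p₋₁ = 1, q₋₁ = 0):
  k = 0: a₀ = 7; p₀/q₀ = 7/1; p₀² − 56·q₀² = 49 − 56 = -7.
  k = 1: m = 7, d = 7, a = ⌊(7 + 7)/7⌋ = 2; p/q = (2·7 + 1)/(2·1 + 0) = 15/2; p² − 56·q² = 225 − 224 = 1.
  The first convergent with p² − 56·q² = 1 gives the fundamental solution (x₁, y₁) = (15, 2).
Step 2: Apply the recurrence (x_{n+1}, y_{n+1}) = (x₁x_n + 56y₁y_n, x₁y_n + y₁x_n) repeatedly.
  From (x_1, y_1) = (15, 2): x_2 = 15·15 + 56·2·2 = 449; y_2 = 15·2 + 2·15 = 60.
  From (x_2, y_2) = (449, 60): x_3 = 15·449 + 56·2·60 = 13455; y_3 = 15·60 + 2·449 = 1798.
  From (x_3, y_3) = (13455, 1798): x_4 = 15·13455 + 56·2·1798 = 403201; y_4 = 15·1798 + 2·13455 = 53880.
  From (x_4, y_4) = (403201, 53880): x_5 = 15·403201 + 56·2·53880 = 12082575; y_5 = 15·53880 + 2·403201 = 1614602.
Step 3: Verify x_5² - 56·y_5² = 145988618630625 - 145988618630624 = 1 (should be 1). ✓

(x_1, y_1) = (15, 2); (x_5, y_5) = (12082575, 1614602).


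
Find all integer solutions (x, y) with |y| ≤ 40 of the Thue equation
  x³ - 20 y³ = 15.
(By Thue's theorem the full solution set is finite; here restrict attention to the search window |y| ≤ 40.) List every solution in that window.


The equation is x³ - 20y³ = 15. For fixed y, x³ = 20·y³ + 15, so a solution requires the RHS to be a perfect cube.
Strategy: iterate y from -40 to 40, compute RHS = 20·y³ + 15, and check whether it is a (positive or negative) perfect cube.
Check small values of y:
  y = 0: RHS = 15 is not a perfect cube.
  y = 1: RHS = 35 is not a perfect cube.
  y = -1: RHS = -5 is not a perfect cube.
  y = 2: RHS = 175 is not a perfect cube.
  y = -2: RHS = -145 is not a perfect cube.
  y = 3: RHS = 555 is not a perfect cube.
  y = -3: RHS = -525 is not a perfect cube.
Continuing the search up to |y| = 40 finds no solutions either.
No (x, y) in the scanned range satisfies the equation.

No integer solutions with |y| ≤ 40.


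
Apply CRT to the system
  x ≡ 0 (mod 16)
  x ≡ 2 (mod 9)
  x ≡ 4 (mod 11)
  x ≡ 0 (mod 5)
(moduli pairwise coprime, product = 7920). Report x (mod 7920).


Product of moduli M = 16 · 9 · 11 · 5 = 7920.
Merge one congruence at a time:
  Start: x ≡ 0 (mod 16).
  Combine with x ≡ 2 (mod 9); new modulus lcm = 144.
    Write x = 0 + 16·t and substitute into x ≡ 2 (mod 9): 16·t ≡ 2 − 0 = 2 (mod 9).
    Reduce coefficients mod 9: 7·t ≡ 2 (mod 9).
    The inverse of 7 mod 9 is 4 (since 7·4 = 28 = 3·9 + 1), so t ≡ 4·2 = 8 ≡ 8 (mod 9).
    Then x = 0 + 16·8 = 128, valid modulo lcm(16, 9) = 144: x ≡ 128 (mod 144).
  Combine with x ≡ 4 (mod 11); new modulus lcm = 1584.
    Write x = 128 + 144·t and substitute into x ≡ 4 (mod 11): 144·t ≡ 4 − 128 = -124 (mod 11).
    Reduce coefficients mod 11: 1·t ≡ 8 (mod 11).
    So t ≡ 8 (mod 11).
    Then x = 128 + 144·8 = 1280, valid modulo lcm(144, 11) = 1584: x ≡ 1280 (mod 1584).
  Combine with x ≡ 0 (mod 5); new modulus lcm = 7920.
    Write x = 1280 + 1584·t and substitute into x ≡ 0 (mod 5): 1584·t ≡ 0 − 1280 = -1280 (mod 5).
    Reduce coefficients mod 5: 4·t ≡ 0 (mod 5).
    The inverse of 4 mod 5 is 4 (since 4·4 = 16 = 3·5 + 1), so t ≡ 4·0 = 0 ≡ 0 (mod 5).
    Then x = 1280 + 1584·0 = 1280, valid modulo lcm(1584, 5) = 7920: x ≡ 1280 (mod 7920).
Verify against each original: 1280 mod 16 = 0, 1280 mod 9 = 2, 1280 mod 11 = 4, 1280 mod 5 = 0.

x ≡ 1280 (mod 7920).


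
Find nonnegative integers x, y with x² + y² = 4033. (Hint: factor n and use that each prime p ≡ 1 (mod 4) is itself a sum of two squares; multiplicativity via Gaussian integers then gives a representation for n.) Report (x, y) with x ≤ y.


Step 1: Factor n = 4033 = 37 · 109.
Step 2: Check the mod-4 condition on each prime factor: 37 ≡ 1 (mod 4), exponent 1; 109 ≡ 1 (mod 4), exponent 1.
All primes ≡ 3 (mod 4) appear to even exponent (or don't appear), so by the two-squares theorem n IS expressible as a sum of two squares.
Step 3: Build a representation. Here n = 37 · 109 is a product of primes ≡ 1 (mod 4). Each prime p ≡ 1 (mod 4) is itself a sum of two squares; find a² by testing p − a² for a perfect square:
  37: 37 − 1² = 36 = 6² ⇒ 37 = 1² + 6².
  109: 109 − 1² = 108, 109 − 2² = 105, 109 − 3² = 100 = 10² ⇒ 109 = 3² + 10².
  Combine using the Brahmagupta–Fibonacci identity (a² + b²)(c² + d²) = (ac − bd)² + (ad + bc)² = (ac + bd)² + (ad − bc)²:
  37 · 109 = 4033: from (1² + 6²)(3² + 10²), take (1·3 − 6·10, 1·10 + 6·3) = (3 − 60, 10 + 18) = (-57, 28); dropping signs (only squares matter) gives (57, 28); check 57² + 28² = 3249 + 784 = 4033 ✓.
Step 4: Order so x ≤ y and verify: 28² + 57² = 784 + 3249 = 4033 = n. ✓

n = 4033 = 28² + 57² (one valid representation with x ≤ y).


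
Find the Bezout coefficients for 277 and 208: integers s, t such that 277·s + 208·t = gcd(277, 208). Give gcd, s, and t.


Euclidean algorithm on (277, 208) — divide until remainder is 0:
  277 = 1 · 208 + 69
  208 = 3 · 69 + 1
  69 = 69 · 1 + 0
gcd(277, 208) = 1.
Track Bezout coefficients alongside the remainders: start with r₀ = 277 = a·1 + b·0 (s = 1, t = 0) and r₁ = 208 = a·0 + b·1 (s = 0, t = 1); each new remainder r_{k+1} = r_{k-1} − q_k·r_k inherits s_{k+1} = s_{k-1} − q_k·s_k, t_{k+1} = t_{k-1} − q_k·t_k, so r_k = a·s_k + b·t_k at every step:
  q = 1: r = 69, s = 1 − 1·0 = 1, t = 0 − 1·1 = -1  (check: 277·1 + 208·(-1) = 69)
  q = 3: r = 1, s = 0 − 3·1 = -3, t = 1 − 3·(-1) = 4  (check: 277·(-3) + 208·4 = 1)
The row with r = 1 (the gcd) gives the Bezout coefficients s = -3, t = 4.
Result: 277 · (-3) + 208 · (4) = 1.

gcd(277, 208) = 1; s = -3, t = 4 (check: 277·(-3) + 208·4 = 1).


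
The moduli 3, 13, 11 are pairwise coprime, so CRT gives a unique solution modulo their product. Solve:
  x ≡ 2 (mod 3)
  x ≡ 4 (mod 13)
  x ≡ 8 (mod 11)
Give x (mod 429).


Moduli 3, 13, 11 are pairwise coprime; by CRT there is a unique solution modulo M = 3 · 13 · 11 = 429.
Solve pairwise, accumulating the modulus:
  Start with x ≡ 2 (mod 3).
  Combine with x ≡ 4 (mod 13): since gcd(3, 13) = 1, we get a unique residue mod 39.
    Write x = 2 + 3·t and substitute into x ≡ 4 (mod 13): 3·t ≡ 4 − 2 = 2 (mod 13).
    The inverse of 3 mod 13 is 9 (since 3·9 = 27 = 2·13 + 1), so t ≡ 9·2 = 18 ≡ 5 (mod 13).
    Then x = 2 + 3·5 = 17, valid modulo lcm(3, 13) = 39: x ≡ 17 (mod 39).
  Combine with x ≡ 8 (mod 11): since gcd(39, 11) = 1, we get a unique residue mod 429.
    Write x = 17 + 39·t and substitute into x ≡ 8 (mod 11): 39·t ≡ 8 − 17 = -9 (mod 11).
    Reduce coefficients mod 11: 6·t ≡ 2 (mod 11).
    The inverse of 6 mod 11 is 2 (since 6·2 = 12 = 1·11 + 1), so t ≡ 2·2 = 4 ≡ 4 (mod 11).
    Then x = 17 + 39·4 = 173, valid modulo lcm(39, 11) = 429: x ≡ 173 (mod 429).
Verify: 173 mod 3 = 2 ✓, 173 mod 13 = 4 ✓, 173 mod 11 = 8 ✓.

x ≡ 173 (mod 429).


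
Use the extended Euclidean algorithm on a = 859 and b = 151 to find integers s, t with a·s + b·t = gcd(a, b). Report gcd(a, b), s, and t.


Euclidean algorithm on (859, 151) — divide until remainder is 0:
  859 = 5 · 151 + 104
  151 = 1 · 104 + 47
  104 = 2 · 47 + 10
  47 = 4 · 10 + 7
  10 = 1 · 7 + 3
  7 = 2 · 3 + 1
  3 = 3 · 1 + 0
gcd(859, 151) = 1.
Track Bezout coefficients alongside the remainders: start with r₀ = 859 = a·1 + b·0 (s = 1, t = 0) and r₁ = 151 = a·0 + b·1 (s = 0, t = 1); each new remainder r_{k+1} = r_{k-1} − q_k·r_k inherits s_{k+1} = s_{k-1} − q_k·s_k, t_{k+1} = t_{k-1} − q_k·t_k, so r_k = a·s_k + b·t_k at every step:
  q = 5: r = 104, s = 1 − 5·0 = 1, t = 0 − 5·1 = -5  (check: 859·1 + 151·(-5) = 104)
  q = 1: r = 47, s = 0 − 1·1 = -1, t = 1 − 1·(-5) = 6  (check: 859·(-1) + 151·6 = 47)
  q = 2: r = 10, s = 1 − 2·(-1) = 3, t = -5 − 2·6 = -17  (check: 859·3 + 151·(-17) = 10)
  q = 4: r = 7, s = -1 − 4·3 = -13, t = 6 − 4·(-17) = 74  (check: 859·(-13) + 151·74 = 7)
  q = 1: r = 3, s = 3 − 1·(-13) = 16, t = -17 − 1·74 = -91  (check: 859·16 + 151·(-91) = 3)
  q = 2: r = 1, s = -13 − 2·16 = -45, t = 74 − 2·(-91) = 256  (check: 859·(-45) + 151·256 = 1)
The row with r = 1 (the gcd) gives the Bezout coefficients s = -45, t = 256.
Result: 859 · (-45) + 151 · (256) = 1.

gcd(859, 151) = 1; s = -45, t = 256 (check: 859·(-45) + 151·256 = 1).


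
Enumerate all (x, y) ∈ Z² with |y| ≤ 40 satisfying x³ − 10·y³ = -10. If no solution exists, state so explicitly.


The equation is x³ - 10y³ = -10. For fixed y, x³ = 10·y³ − 10, so a solution requires the RHS to be a perfect cube.
Strategy: iterate y from -40 to 40, compute RHS = 10·y³ − 10, and check whether it is a (positive or negative) perfect cube.
Check small values of y:
  y = 0: RHS = -10 is not a perfect cube.
  y = 1: RHS = 0 = (0)³ ⇒ x = 0 works.
  y = -1: RHS = -20 is not a perfect cube.
  y = 2: RHS = 70 is not a perfect cube.
  y = -2: RHS = -90 is not a perfect cube.
  y = 3: RHS = 260 is not a perfect cube.
  y = -3: RHS = -280 is not a perfect cube.
Continuing the search up to |y| = 40 finds no further solutions beyond those listed.
Collected solutions: (0, 1).

Solutions (with |y| ≤ 40): (0, 1).


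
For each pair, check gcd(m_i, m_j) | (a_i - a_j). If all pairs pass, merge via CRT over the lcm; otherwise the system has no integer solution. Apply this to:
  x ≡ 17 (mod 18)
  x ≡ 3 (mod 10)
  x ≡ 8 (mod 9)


Moduli 18, 10, 9 are not pairwise coprime, so CRT works modulo lcm(m_i) when all pairwise compatibility conditions hold.
Pairwise compatibility: gcd(m_i, m_j) must divide a_i - a_j for every pair.
Merge one congruence at a time:
  Start: x ≡ 17 (mod 18).
  Combine with x ≡ 3 (mod 10): gcd(18, 10) = 2; 3 - 17 = -14, which IS divisible by 2, so compatible.
    Write x = 17 + 18·t and substitute into x ≡ 3 (mod 10): 18·t ≡ 3 − 17 = -14 (mod 10).
    Divide the congruence (and modulus) by g = 2: 9·t ≡ -7 (mod 5).
    Reduce coefficients mod 5: 4·t ≡ 3 (mod 5).
    The inverse of 4 mod 5 is 4 (since 4·4 = 16 = 3·5 + 1), so t ≡ 4·3 = 12 ≡ 2 (mod 5).
    Then x = 17 + 18·2 = 53, valid modulo lcm(18, 10) = 90: x ≡ 53 (mod 90).
  Combine with x ≡ 8 (mod 9): gcd(90, 9) = 9; 8 - 53 = -45, which IS divisible by 9, so compatible.
    Write x = 53 + 90·t and substitute into x ≡ 8 (mod 9): 90·t ≡ 8 − 53 = -45 (mod 9).
    Divide the congruence (and modulus) by g = 9: 10·t ≡ -5 (mod 1).
    Modulo 1 every t works; take t = 0.
    Then x = 53 + 90·0 = 53, valid modulo lcm(90, 9) = 90: x ≡ 53 (mod 90).
Verify: 53 mod 18 = 17, 53 mod 10 = 3, 53 mod 9 = 8.

x ≡ 53 (mod 90).


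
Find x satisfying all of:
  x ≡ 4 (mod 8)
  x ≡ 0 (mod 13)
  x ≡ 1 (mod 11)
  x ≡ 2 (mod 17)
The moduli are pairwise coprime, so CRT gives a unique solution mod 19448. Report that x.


Product of moduli M = 8 · 13 · 11 · 17 = 19448.
Merge one congruence at a time:
  Start: x ≡ 4 (mod 8).
  Combine with x ≡ 0 (mod 13); new modulus lcm = 104.
    Write x = 4 + 8·t and substitute into x ≡ 0 (mod 13): 8·t ≡ 0 − 4 = -4 (mod 13).
    Reduce coefficients mod 13: 8·t ≡ 9 (mod 13).
    The inverse of 8 mod 13 is 5 (since 8·5 = 40 = 3·13 + 1), so t ≡ 5·9 = 45 ≡ 6 (mod 13).
    Then x = 4 + 8·6 = 52, valid modulo lcm(8, 13) = 104: x ≡ 52 (mod 104).
  Combine with x ≡ 1 (mod 11); new modulus lcm = 1144.
    Write x = 52 + 104·t and substitute into x ≡ 1 (mod 11): 104·t ≡ 1 − 52 = -51 (mod 11).
    Reduce coefficients mod 11: 5·t ≡ 4 (mod 11).
    The inverse of 5 mod 11 is 9 (since 5·9 = 45 = 4·11 + 1), so t ≡ 9·4 = 36 ≡ 3 (mod 11).
    Then x = 52 + 104·3 = 364, valid modulo lcm(104, 11) = 1144: x ≡ 364 (mod 1144).
  Combine with x ≡ 2 (mod 17); new modulus lcm = 19448.
    Write x = 364 + 1144·t and substitute into x ≡ 2 (mod 17): 1144·t ≡ 2 − 364 = -362 (mod 17).
    Reduce coefficients mod 17: 5·t ≡ 12 (mod 17).
    The inverse of 5 mod 17 is 7 (since 5·7 = 35 = 2·17 + 1), so t ≡ 7·12 = 84 ≡ 16 (mod 17).
    Then x = 364 + 1144·16 = 18668, valid modulo lcm(1144, 17) = 19448: x ≡ 18668 (mod 19448).
Verify against each original: 18668 mod 8 = 4, 18668 mod 13 = 0, 18668 mod 11 = 1, 18668 mod 17 = 2.

x ≡ 18668 (mod 19448).


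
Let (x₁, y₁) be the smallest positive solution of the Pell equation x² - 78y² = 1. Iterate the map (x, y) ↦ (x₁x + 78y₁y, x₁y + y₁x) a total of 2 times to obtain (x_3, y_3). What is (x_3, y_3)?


Step 1: Find the fundamental solution (x₁, y₁) of x² - 78y² = 1.
  Expand √78 as a continued fraction. a₀ = ⌊√78⌋ = 8; iterate m_{k+1} = d_k·a_k − m_k, d_{k+1} = (78 − m_{k+1}²)/d_k, a_{k+1} = ⌊(a₀ + m_{k+1})/d_{k+1}⌋ (starting m₀ = 0, d₀ = 1), with convergents p_k = a_k·p_{k-1} + p_{k-2}, q_k = a_k·q_{k-1} + q_{k-2} (p₋₁ = 1, q₋₁ = 0):
  k = 0: a₀ = 8; p₀/q₀ = 8/1; p₀² − 78·q₀² = 64 − 78 = -14.
  k = 1: m = 8, d = 14, a = ⌊(8 + 8)/14⌋ = 1; p/q = (1·8 + 1)/(1·1 + 0) = 9/1; p² − 78·q² = 81 − 78 = 3.
  k = 2: m = 6, d = 3, a = ⌊(8 + 6)/3⌋ = 4; p/q = (4·9 + 8)/(4·1 + 1) = 44/5; p² − 78·q² = 1936 − 1950 = -14.
  k = 3: m = 6, d = 14, a = ⌊(8 + 6)/14⌋ = 1; p/q = (1·44 + 9)/(1·5 + 1) = 53/6; p² − 78·q² = 2809 − 2808 = 1.
  The first convergent with p² − 78·q² = 1 gives the fundamental solution (x₁, y₁) = (53, 6).
Step 2: Apply the recurrence (x_{n+1}, y_{n+1}) = (x₁x_n + 78y₁y_n, x₁y_n + y₁x_n) repeatedly.
  From (x_1, y_1) = (53, 6): x_2 = 53·53 + 78·6·6 = 5617; y_2 = 53·6 + 6·53 = 636.
  From (x_2, y_2) = (5617, 636): x_3 = 53·5617 + 78·6·636 = 595349; y_3 = 53·636 + 6·5617 = 67410.
Step 3: Verify x_3² - 78·y_3² = 354440431801 - 354440431800 = 1 (should be 1). ✓

(x_1, y_1) = (53, 6); (x_3, y_3) = (595349, 67410).


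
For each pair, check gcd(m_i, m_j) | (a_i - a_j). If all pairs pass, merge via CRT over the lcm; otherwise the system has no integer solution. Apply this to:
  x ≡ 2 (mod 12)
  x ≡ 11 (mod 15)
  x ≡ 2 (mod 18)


Moduli 12, 15, 18 are not pairwise coprime, so CRT works modulo lcm(m_i) when all pairwise compatibility conditions hold.
Pairwise compatibility: gcd(m_i, m_j) must divide a_i - a_j for every pair.
Merge one congruence at a time:
  Start: x ≡ 2 (mod 12).
  Combine with x ≡ 11 (mod 15): gcd(12, 15) = 3; 11 - 2 = 9, which IS divisible by 3, so compatible.
    Write x = 2 + 12·t and substitute into x ≡ 11 (mod 15): 12·t ≡ 11 − 2 = 9 (mod 15).
    Divide the congruence (and modulus) by g = 3: 4·t ≡ 3 (mod 5).
    The inverse of 4 mod 5 is 4 (since 4·4 = 16 = 3·5 + 1), so t ≡ 4·3 = 12 ≡ 2 (mod 5).
    Then x = 2 + 12·2 = 26, valid modulo lcm(12, 15) = 60: x ≡ 26 (mod 60).
  Combine with x ≡ 2 (mod 18): gcd(60, 18) = 6; 2 - 26 = -24, which IS divisible by 6, so compatible.
    Write x = 26 + 60·t and substitute into x ≡ 2 (mod 18): 60·t ≡ 2 − 26 = -24 (mod 18).
    Divide the congruence (and modulus) by g = 6: 10·t ≡ -4 (mod 3).
    Reduce coefficients mod 3: 1·t ≡ 2 (mod 3).
    So t ≡ 2 (mod 3).
    Then x = 26 + 60·2 = 146, valid modulo lcm(60, 18) = 180: x ≡ 146 (mod 180).
Verify: 146 mod 12 = 2, 146 mod 15 = 11, 146 mod 18 = 2.

x ≡ 146 (mod 180).


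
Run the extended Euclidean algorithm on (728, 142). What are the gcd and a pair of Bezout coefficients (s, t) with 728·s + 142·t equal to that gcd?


Euclidean algorithm on (728, 142) — divide until remainder is 0:
  728 = 5 · 142 + 18
  142 = 7 · 18 + 16
  18 = 1 · 16 + 2
  16 = 8 · 2 + 0
gcd(728, 142) = 2.
Track Bezout coefficients alongside the remainders: start with r₀ = 728 = a·1 + b·0 (s = 1, t = 0) and r₁ = 142 = a·0 + b·1 (s = 0, t = 1); each new remainder r_{k+1} = r_{k-1} − q_k·r_k inherits s_{k+1} = s_{k-1} − q_k·s_k, t_{k+1} = t_{k-1} − q_k·t_k, so r_k = a·s_k + b·t_k at every step:
  q = 5: r = 18, s = 1 − 5·0 = 1, t = 0 − 5·1 = -5  (check: 728·1 + 142·(-5) = 18)
  q = 7: r = 16, s = 0 − 7·1 = -7, t = 1 − 7·(-5) = 36  (check: 728·(-7) + 142·36 = 16)
  q = 1: r = 2, s = 1 − 1·(-7) = 8, t = -5 − 1·36 = -41  (check: 728·8 + 142·(-41) = 2)
The row with r = 2 (the gcd) gives the Bezout coefficients s = 8, t = -41.
Result: 728 · (8) + 142 · (-41) = 2.

gcd(728, 142) = 2; s = 8, t = -41 (check: 728·8 + 142·(-41) = 2).


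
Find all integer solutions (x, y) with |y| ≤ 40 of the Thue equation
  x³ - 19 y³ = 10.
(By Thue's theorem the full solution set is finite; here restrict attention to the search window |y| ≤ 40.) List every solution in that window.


The equation is x³ - 19y³ = 10. For fixed y, x³ = 19·y³ + 10, so a solution requires the RHS to be a perfect cube.
Strategy: iterate y from -40 to 40, compute RHS = 19·y³ + 10, and check whether it is a (positive or negative) perfect cube.
Check small values of y:
  y = 0: RHS = 10 is not a perfect cube.
  y = 1: RHS = 29 is not a perfect cube.
  y = -1: RHS = -9 is not a perfect cube.
  y = 2: RHS = 162 is not a perfect cube.
  y = -2: RHS = -142 is not a perfect cube.
  y = 3: RHS = 523 is not a perfect cube.
  y = -3: RHS = -503 is not a perfect cube.
Continuing the search up to |y| = 40 finds no solutions either.
No (x, y) in the scanned range satisfies the equation.

No integer solutions with |y| ≤ 40.


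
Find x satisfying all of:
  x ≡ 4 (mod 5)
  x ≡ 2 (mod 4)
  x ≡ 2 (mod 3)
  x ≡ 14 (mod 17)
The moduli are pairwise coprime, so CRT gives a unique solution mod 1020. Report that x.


Product of moduli M = 5 · 4 · 3 · 17 = 1020.
Merge one congruence at a time:
  Start: x ≡ 4 (mod 5).
  Combine with x ≡ 2 (mod 4); new modulus lcm = 20.
    Write x = 4 + 5·t and substitute into x ≡ 2 (mod 4): 5·t ≡ 2 − 4 = -2 (mod 4).
    Reduce coefficients mod 4: 1·t ≡ 2 (mod 4).
    So t ≡ 2 (mod 4).
    Then x = 4 + 5·2 = 14, valid modulo lcm(5, 4) = 20: x ≡ 14 (mod 20).
  Combine with x ≡ 2 (mod 3); new modulus lcm = 60.
    Write x = 14 + 20·t and substitute into x ≡ 2 (mod 3): 20·t ≡ 2 − 14 = -12 (mod 3).
    Reduce coefficients mod 3: 2·t ≡ 0 (mod 3).
    The inverse of 2 mod 3 is 2 (since 2·2 = 4 = 1·3 + 1), so t ≡ 2·0 = 0 ≡ 0 (mod 3).
    Then x = 14 + 20·0 = 14, valid modulo lcm(20, 3) = 60: x ≡ 14 (mod 60).
  Combine with x ≡ 14 (mod 17); new modulus lcm = 1020.
    Write x = 14 + 60·t and substitute into x ≡ 14 (mod 17): 60·t ≡ 14 − 14 = 0 (mod 17).
    Reduce coefficients mod 17: 9·t ≡ 0 (mod 17).
    The inverse of 9 mod 17 is 2 (since 9·2 = 18 = 1·17 + 1), so t ≡ 2·0 = 0 ≡ 0 (mod 17).
    Then x = 14 + 60·0 = 14, valid modulo lcm(60, 17) = 1020: x ≡ 14 (mod 1020).
Verify against each original: 14 mod 5 = 4, 14 mod 4 = 2, 14 mod 3 = 2, 14 mod 17 = 14.

x ≡ 14 (mod 1020).


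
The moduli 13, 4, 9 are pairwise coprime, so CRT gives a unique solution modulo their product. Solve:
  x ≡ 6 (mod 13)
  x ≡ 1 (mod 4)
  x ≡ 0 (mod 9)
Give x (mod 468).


Moduli 13, 4, 9 are pairwise coprime; by CRT there is a unique solution modulo M = 13 · 4 · 9 = 468.
Solve pairwise, accumulating the modulus:
  Start with x ≡ 6 (mod 13).
  Combine with x ≡ 1 (mod 4): since gcd(13, 4) = 1, we get a unique residue mod 52.
    Write x = 6 + 13·t and substitute into x ≡ 1 (mod 4): 13·t ≡ 1 − 6 = -5 (mod 4).
    Reduce coefficients mod 4: 1·t ≡ 3 (mod 4).
    So t ≡ 3 (mod 4).
    Then x = 6 + 13·3 = 45, valid modulo lcm(13, 4) = 52: x ≡ 45 (mod 52).
  Combine with x ≡ 0 (mod 9): since gcd(52, 9) = 1, we get a unique residue mod 468.
    Write x = 45 + 52·t and substitute into x ≡ 0 (mod 9): 52·t ≡ 0 − 45 = -45 (mod 9).
    Reduce coefficients mod 9: 7·t ≡ 0 (mod 9).
    The inverse of 7 mod 9 is 4 (since 7·4 = 28 = 3·9 + 1), so t ≡ 4·0 = 0 ≡ 0 (mod 9).
    Then x = 45 + 52·0 = 45, valid modulo lcm(52, 9) = 468: x ≡ 45 (mod 468).
Verify: 45 mod 13 = 6 ✓, 45 mod 4 = 1 ✓, 45 mod 9 = 0 ✓.

x ≡ 45 (mod 468).


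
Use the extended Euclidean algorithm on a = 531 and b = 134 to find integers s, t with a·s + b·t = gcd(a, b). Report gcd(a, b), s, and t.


Euclidean algorithm on (531, 134) — divide until remainder is 0:
  531 = 3 · 134 + 129
  134 = 1 · 129 + 5
  129 = 25 · 5 + 4
  5 = 1 · 4 + 1
  4 = 4 · 1 + 0
gcd(531, 134) = 1.
Track Bezout coefficients alongside the remainders: start with r₀ = 531 = a·1 + b·0 (s = 1, t = 0) and r₁ = 134 = a·0 + b·1 (s = 0, t = 1); each new remainder r_{k+1} = r_{k-1} − q_k·r_k inherits s_{k+1} = s_{k-1} − q_k·s_k, t_{k+1} = t_{k-1} − q_k·t_k, so r_k = a·s_k + b·t_k at every step:
  q = 3: r = 129, s = 1 − 3·0 = 1, t = 0 − 3·1 = -3  (check: 531·1 + 134·(-3) = 129)
  q = 1: r = 5, s = 0 − 1·1 = -1, t = 1 − 1·(-3) = 4  (check: 531·(-1) + 134·4 = 5)
  q = 25: r = 4, s = 1 − 25·(-1) = 26, t = -3 − 25·4 = -103  (check: 531·26 + 134·(-103) = 4)
  q = 1: r = 1, s = -1 − 1·26 = -27, t = 4 − 1·(-103) = 107  (check: 531·(-27) + 134·107 = 1)
The row with r = 1 (the gcd) gives the Bezout coefficients s = -27, t = 107.
Result: 531 · (-27) + 134 · (107) = 1.

gcd(531, 134) = 1; s = -27, t = 107 (check: 531·(-27) + 134·107 = 1).


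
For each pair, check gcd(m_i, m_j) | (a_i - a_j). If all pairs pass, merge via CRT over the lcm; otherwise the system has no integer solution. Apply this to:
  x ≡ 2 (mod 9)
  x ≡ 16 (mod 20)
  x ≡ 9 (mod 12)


Moduli 9, 20, 12 are not pairwise coprime, so CRT works modulo lcm(m_i) when all pairwise compatibility conditions hold.
Pairwise compatibility: gcd(m_i, m_j) must divide a_i - a_j for every pair.
Merge one congruence at a time:
  Start: x ≡ 2 (mod 9).
  Combine with x ≡ 16 (mod 20): gcd(9, 20) = 1; 16 - 2 = 14, which IS divisible by 1, so compatible.
    Write x = 2 + 9·t and substitute into x ≡ 16 (mod 20): 9·t ≡ 16 − 2 = 14 (mod 20).
    The inverse of 9 mod 20 is 9 (since 9·9 = 81 = 4·20 + 1), so t ≡ 9·14 = 126 ≡ 6 (mod 20).
    Then x = 2 + 9·6 = 56, valid modulo lcm(9, 20) = 180: x ≡ 56 (mod 180).
  Combine with x ≡ 9 (mod 12): gcd(180, 12) = 12, and 9 - 56 = -47 is NOT divisible by 12.
    ⇒ system is inconsistent (no integer solution).

No solution (the system is inconsistent).


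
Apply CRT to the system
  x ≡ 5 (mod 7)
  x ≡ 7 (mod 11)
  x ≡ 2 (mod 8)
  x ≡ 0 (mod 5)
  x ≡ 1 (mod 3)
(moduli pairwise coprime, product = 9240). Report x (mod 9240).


Product of moduli M = 7 · 11 · 8 · 5 · 3 = 9240.
Merge one congruence at a time:
  Start: x ≡ 5 (mod 7).
  Combine with x ≡ 7 (mod 11); new modulus lcm = 77.
    Write x = 5 + 7·t and substitute into x ≡ 7 (mod 11): 7·t ≡ 7 − 5 = 2 (mod 11).
    The inverse of 7 mod 11 is 8 (since 7·8 = 56 = 5·11 + 1), so t ≡ 8·2 = 16 ≡ 5 (mod 11).
    Then x = 5 + 7·5 = 40, valid modulo lcm(7, 11) = 77: x ≡ 40 (mod 77).
  Combine with x ≡ 2 (mod 8); new modulus lcm = 616.
    Write x = 40 + 77·t and substitute into x ≡ 2 (mod 8): 77·t ≡ 2 − 40 = -38 (mod 8).
    Reduce coefficients mod 8: 5·t ≡ 2 (mod 8).
    The inverse of 5 mod 8 is 5 (since 5·5 = 25 = 3·8 + 1), so t ≡ 5·2 = 10 ≡ 2 (mod 8).
    Then x = 40 + 77·2 = 194, valid modulo lcm(77, 8) = 616: x ≡ 194 (mod 616).
  Combine with x ≡ 0 (mod 5); new modulus lcm = 3080.
    Write x = 194 + 616·t and substitute into x ≡ 0 (mod 5): 616·t ≡ 0 − 194 = -194 (mod 5).
    Reduce coefficients mod 5: 1·t ≡ 1 (mod 5).
    So t ≡ 1 (mod 5).
    Then x = 194 + 616·1 = 810, valid modulo lcm(616, 5) = 3080: x ≡ 810 (mod 3080).
  Combine with x ≡ 1 (mod 3); new modulus lcm = 9240.
    Write x = 810 + 3080·t and substitute into x ≡ 1 (mod 3): 3080·t ≡ 1 − 810 = -809 (mod 3).
    Reduce coefficients mod 3: 2·t ≡ 1 (mod 3).
    The inverse of 2 mod 3 is 2 (since 2·2 = 4 = 1·3 + 1), so t ≡ 2·1 = 2 ≡ 2 (mod 3).
    Then x = 810 + 3080·2 = 6970, valid modulo lcm(3080, 3) = 9240: x ≡ 6970 (mod 9240).
Verify against each original: 6970 mod 7 = 5, 6970 mod 11 = 7, 6970 mod 8 = 2, 6970 mod 5 = 0, 6970 mod 3 = 1.

x ≡ 6970 (mod 9240).


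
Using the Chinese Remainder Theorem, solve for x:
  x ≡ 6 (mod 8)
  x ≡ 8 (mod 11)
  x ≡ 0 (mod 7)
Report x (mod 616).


Moduli 8, 11, 7 are pairwise coprime; by CRT there is a unique solution modulo M = 8 · 11 · 7 = 616.
Solve pairwise, accumulating the modulus:
  Start with x ≡ 6 (mod 8).
  Combine with x ≡ 8 (mod 11): since gcd(8, 11) = 1, we get a unique residue mod 88.
    Write x = 6 + 8·t and substitute into x ≡ 8 (mod 11): 8·t ≡ 8 − 6 = 2 (mod 11).
    The inverse of 8 mod 11 is 7 (since 8·7 = 56 = 5·11 + 1), so t ≡ 7·2 = 14 ≡ 3 (mod 11).
    Then x = 6 + 8·3 = 30, valid modulo lcm(8, 11) = 88: x ≡ 30 (mod 88).
  Combine with x ≡ 0 (mod 7): since gcd(88, 7) = 1, we get a unique residue mod 616.
    Write x = 30 + 88·t and substitute into x ≡ 0 (mod 7): 88·t ≡ 0 − 30 = -30 (mod 7).
    Reduce coefficients mod 7: 4·t ≡ 5 (mod 7).
    The inverse of 4 mod 7 is 2 (since 4·2 = 8 = 1·7 + 1), so t ≡ 2·5 = 10 ≡ 3 (mod 7).
    Then x = 30 + 88·3 = 294, valid modulo lcm(88, 7) = 616: x ≡ 294 (mod 616).
Verify: 294 mod 8 = 6 ✓, 294 mod 11 = 8 ✓, 294 mod 7 = 0 ✓.

x ≡ 294 (mod 616).


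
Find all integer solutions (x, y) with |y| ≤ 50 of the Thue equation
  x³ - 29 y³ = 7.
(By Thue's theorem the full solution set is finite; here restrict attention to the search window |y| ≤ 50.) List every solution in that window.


The equation is x³ - 29y³ = 7. For fixed y, x³ = 29·y³ + 7, so a solution requires the RHS to be a perfect cube.
Strategy: iterate y from -50 to 50, compute RHS = 29·y³ + 7, and check whether it is a (positive or negative) perfect cube.
Check small values of y:
  y = 0: RHS = 7 is not a perfect cube.
  y = 1: RHS = 36 is not a perfect cube.
  y = -1: RHS = -22 is not a perfect cube.
  y = 2: RHS = 239 is not a perfect cube.
  y = -2: RHS = -225 is not a perfect cube.
  y = 3: RHS = 790 is not a perfect cube.
  y = -3: RHS = -776 is not a perfect cube.
Continuing the search up to |y| = 50 finds no solutions either.
No (x, y) in the scanned range satisfies the equation.

No integer solutions with |y| ≤ 50.


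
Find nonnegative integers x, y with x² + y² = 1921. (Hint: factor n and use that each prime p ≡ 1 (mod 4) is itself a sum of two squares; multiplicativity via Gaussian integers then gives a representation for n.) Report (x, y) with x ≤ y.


Step 1: Factor n = 1921 = 17 · 113.
Step 2: Check the mod-4 condition on each prime factor: 17 ≡ 1 (mod 4), exponent 1; 113 ≡ 1 (mod 4), exponent 1.
All primes ≡ 3 (mod 4) appear to even exponent (or don't appear), so by the two-squares theorem n IS expressible as a sum of two squares.
Step 3: Build a representation. Here n = 17 · 113 is a product of primes ≡ 1 (mod 4). Each prime p ≡ 1 (mod 4) is itself a sum of two squares; find a² by testing p − a² for a perfect square:
  17: 17 − 1² = 16 = 4² ⇒ 17 = 1² + 4².
  113: 113 − 1² = 112, 113 − 2² = 109, 113 − 3² = 104, 113 − 4² = 97, 113 − 5² = 88, 113 − 6² = 77, 113 − 7² = 64 = 8² ⇒ 113 = 7² + 8².
  Combine using the Brahmagupta–Fibonacci identity (a² + b²)(c² + d²) = (ac − bd)² + (ad + bc)² = (ac + bd)² + (ad − bc)²:
  17 · 113 = 1921: from (1² + 4²)(7² + 8²), take (1·7 − 4·8, 1·8 + 4·7) = (7 − 32, 8 + 28) = (-25, 36); dropping signs (only squares matter) gives (25, 36); check 25² + 36² = 625 + 1296 = 1921 ✓.
Step 4: Order so x ≤ y and verify: 25² + 36² = 625 + 1296 = 1921 = n. ✓

n = 1921 = 25² + 36² (one valid representation with x ≤ y).


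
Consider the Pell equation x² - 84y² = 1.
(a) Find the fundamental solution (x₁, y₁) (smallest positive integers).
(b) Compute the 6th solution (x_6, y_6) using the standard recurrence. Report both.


Step 1: Find the fundamental solution (x₁, y₁) of x² - 84y² = 1.
  Expand √84 as a continued fraction. a₀ = ⌊√84⌋ = 9; iterate m_{k+1} = d_k·a_k − m_k, d_{k+1} = (84 − m_{k+1}²)/d_k, a_{k+1} = ⌊(a₀ + m_{k+1})/d_{k+1}⌋ (starting m₀ = 0, d₀ = 1), with convergents p_k = a_k·p_{k-1} + p_{k-2}, q_k = a_k·q_{k-1} + q_{k-2} (p₋₁ = 1, q₋₁ = 0):
  k = 0: a₀ = 9; p₀/q₀ = 9/1; p₀² − 84·q₀² = 81 − 84 = -3.
  k = 1: m = 9, d = 3, a = ⌊(9 + 9)/3⌋ = 6; p/q = (6·9 + 1)/(6·1 + 0) = 55/6; p² − 84·q² = 3025 − 3024 = 1.
  The first convergent with p² − 84·q² = 1 gives the fundamental solution (x₁, y₁) = (55, 6).
Step 2: Apply the recurrence (x_{n+1}, y_{n+1}) = (x₁x_n + 84y₁y_n, x₁y_n + y₁x_n) repeatedly.
  From (x_1, y_1) = (55, 6): x_2 = 55·55 + 84·6·6 = 6049; y_2 = 55·6 + 6·55 = 660.
  From (x_2, y_2) = (6049, 660): x_3 = 55·6049 + 84·6·660 = 665335; y_3 = 55·660 + 6·6049 = 72594.
  From (x_3, y_3) = (665335, 72594): x_4 = 55·665335 + 84·6·72594 = 73180801; y_4 = 55·72594 + 6·665335 = 7984680.
  From (x_4, y_4) = (73180801, 7984680): x_5 = 55·73180801 + 84·6·7984680 = 8049222775; y_5 = 55·7984680 + 6·73180801 = 878242206.
  From (x_5, y_5) = (8049222775, 878242206): x_6 = 55·8049222775 + 84·6·878242206 = 885341324449; y_6 = 55·878242206 + 6·8049222775 = 96598657980.
Step 3: Verify x_6² - 84·y_6² = 783829260777109485153601 - 783829260777109485153600 = 1 (should be 1). ✓

(x_1, y_1) = (55, 6); (x_6, y_6) = (885341324449, 96598657980).


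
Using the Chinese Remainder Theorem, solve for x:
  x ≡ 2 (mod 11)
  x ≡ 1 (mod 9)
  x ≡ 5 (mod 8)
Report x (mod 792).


Moduli 11, 9, 8 are pairwise coprime; by CRT there is a unique solution modulo M = 11 · 9 · 8 = 792.
Solve pairwise, accumulating the modulus:
  Start with x ≡ 2 (mod 11).
  Combine with x ≡ 1 (mod 9): since gcd(11, 9) = 1, we get a unique residue mod 99.
    Write x = 2 + 11·t and substitute into x ≡ 1 (mod 9): 11·t ≡ 1 − 2 = -1 (mod 9).
    Reduce coefficients mod 9: 2·t ≡ 8 (mod 9).
    The inverse of 2 mod 9 is 5 (since 2·5 = 10 = 1·9 + 1), so t ≡ 5·8 = 40 ≡ 4 (mod 9).
    Then x = 2 + 11·4 = 46, valid modulo lcm(11, 9) = 99: x ≡ 46 (mod 99).
  Combine with x ≡ 5 (mod 8): since gcd(99, 8) = 1, we get a unique residue mod 792.
    Write x = 46 + 99·t and substitute into x ≡ 5 (mod 8): 99·t ≡ 5 − 46 = -41 (mod 8).
    Reduce coefficients mod 8: 3·t ≡ 7 (mod 8).
    The inverse of 3 mod 8 is 3 (since 3·3 = 9 = 1·8 + 1), so t ≡ 3·7 = 21 ≡ 5 (mod 8).
    Then x = 46 + 99·5 = 541, valid modulo lcm(99, 8) = 792: x ≡ 541 (mod 792).
Verify: 541 mod 11 = 2 ✓, 541 mod 9 = 1 ✓, 541 mod 8 = 5 ✓.

x ≡ 541 (mod 792).


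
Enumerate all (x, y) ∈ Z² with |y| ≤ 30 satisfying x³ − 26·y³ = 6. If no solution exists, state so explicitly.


The equation is x³ - 26y³ = 6. For fixed y, x³ = 26·y³ + 6, so a solution requires the RHS to be a perfect cube.
Strategy: iterate y from -30 to 30, compute RHS = 26·y³ + 6, and check whether it is a (positive or negative) perfect cube.
Check small values of y:
  y = 0: RHS = 6 is not a perfect cube.
  y = 1: RHS = 32 is not a perfect cube.
  y = -1: RHS = -20 is not a perfect cube.
  y = 2: RHS = 214 is not a perfect cube.
  y = -2: RHS = -202 is not a perfect cube.
  y = 3: RHS = 708 is not a perfect cube.
  y = -3: RHS = -696 is not a perfect cube.
Continuing the search up to |y| = 30 finds no solutions either.
No (x, y) in the scanned range satisfies the equation.

No integer solutions with |y| ≤ 30.


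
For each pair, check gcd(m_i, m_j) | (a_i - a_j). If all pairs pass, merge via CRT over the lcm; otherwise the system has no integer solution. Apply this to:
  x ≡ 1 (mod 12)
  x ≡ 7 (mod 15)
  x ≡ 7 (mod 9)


Moduli 12, 15, 9 are not pairwise coprime, so CRT works modulo lcm(m_i) when all pairwise compatibility conditions hold.
Pairwise compatibility: gcd(m_i, m_j) must divide a_i - a_j for every pair.
Merge one congruence at a time:
  Start: x ≡ 1 (mod 12).
  Combine with x ≡ 7 (mod 15): gcd(12, 15) = 3; 7 - 1 = 6, which IS divisible by 3, so compatible.
    Write x = 1 + 12·t and substitute into x ≡ 7 (mod 15): 12·t ≡ 7 − 1 = 6 (mod 15).
    Divide the congruence (and modulus) by g = 3: 4·t ≡ 2 (mod 5).
    The inverse of 4 mod 5 is 4 (since 4·4 = 16 = 3·5 + 1), so t ≡ 4·2 = 8 ≡ 3 (mod 5).
    Then x = 1 + 12·3 = 37, valid modulo lcm(12, 15) = 60: x ≡ 37 (mod 60).
  Combine with x ≡ 7 (mod 9): gcd(60, 9) = 3; 7 - 37 = -30, which IS divisible by 3, so compatible.
    Write x = 37 + 60·t and substitute into x ≡ 7 (mod 9): 60·t ≡ 7 − 37 = -30 (mod 9).
    Divide the congruence (and modulus) by g = 3: 20·t ≡ -10 (mod 3).
    Reduce coefficients mod 3: 2·t ≡ 2 (mod 3).
    The inverse of 2 mod 3 is 2 (since 2·2 = 4 = 1·3 + 1), so t ≡ 2·2 = 4 ≡ 1 (mod 3).
    Then x = 37 + 60·1 = 97, valid modulo lcm(60, 9) = 180: x ≡ 97 (mod 180).
Verify: 97 mod 12 = 1, 97 mod 15 = 7, 97 mod 9 = 7.

x ≡ 97 (mod 180).


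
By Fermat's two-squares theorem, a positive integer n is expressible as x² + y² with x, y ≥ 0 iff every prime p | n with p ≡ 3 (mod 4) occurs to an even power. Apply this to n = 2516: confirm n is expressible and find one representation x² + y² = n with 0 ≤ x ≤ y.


Step 1: Factor n = 2516 = 2^2 · 17 · 37.
Step 2: Check the mod-4 condition on each prime factor: 2 = 2 (special); 17 ≡ 1 (mod 4), exponent 1; 37 ≡ 1 (mod 4), exponent 1.
All primes ≡ 3 (mod 4) appear to even exponent (or don't appear), so by the two-squares theorem n IS expressible as a sum of two squares.
Step 3: Build a representation. Group n = k² · m with k = 2 and m = 17 · 37 = 629 (a product of primes ≡ 1 (mod 4)); a representation of m scales to one of n via (k·x)² + (k·y)² = k²(x² + y²). Each prime p ≡ 1 (mod 4) is itself a sum of two squares; find a² by testing p − a² for a perfect square:
  17: 17 − 1² = 16 = 4² ⇒ 17 = 1² + 4².
  37: 37 − 1² = 36 = 6² ⇒ 37 = 1² + 6².
  Combine using the Brahmagupta–Fibonacci identity (a² + b²)(c² + d²) = (ac − bd)² + (ad + bc)² = (ac + bd)² + (ad − bc)²:
  17 · 37 = 629: from (1² + 4²)(1² + 6²), take (1·1 − 4·6, 1·6 + 4·1) = (1 − 24, 6 + 4) = (-23, 10); dropping signs (only squares matter) gives (23, 10); check 23² + 10² = 529 + 100 = 629 ✓.
  Scale by k = 2: (2·23, 2·10) = (46, 20).
Step 4: Order so x ≤ y and verify: 20² + 46² = 400 + 2116 = 2516 = n. ✓

n = 2516 = 20² + 46² (one valid representation with x ≤ y).


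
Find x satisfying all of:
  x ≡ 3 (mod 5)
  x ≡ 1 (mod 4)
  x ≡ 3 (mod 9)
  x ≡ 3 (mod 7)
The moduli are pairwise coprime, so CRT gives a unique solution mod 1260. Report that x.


Product of moduli M = 5 · 4 · 9 · 7 = 1260.
Merge one congruence at a time:
  Start: x ≡ 3 (mod 5).
  Combine with x ≡ 1 (mod 4); new modulus lcm = 20.
    Write x = 3 + 5·t and substitute into x ≡ 1 (mod 4): 5·t ≡ 1 − 3 = -2 (mod 4).
    Reduce coefficients mod 4: 1·t ≡ 2 (mod 4).
    So t ≡ 2 (mod 4).
    Then x = 3 + 5·2 = 13, valid modulo lcm(5, 4) = 20: x ≡ 13 (mod 20).
  Combine with x ≡ 3 (mod 9); new modulus lcm = 180.
    Write x = 13 + 20·t and substitute into x ≡ 3 (mod 9): 20·t ≡ 3 − 13 = -10 (mod 9).
    Reduce coefficients mod 9: 2·t ≡ 8 (mod 9).
    The inverse of 2 mod 9 is 5 (since 2·5 = 10 = 1·9 + 1), so t ≡ 5·8 = 40 ≡ 4 (mod 9).
    Then x = 13 + 20·4 = 93, valid modulo lcm(20, 9) = 180: x ≡ 93 (mod 180).
  Combine with x ≡ 3 (mod 7); new modulus lcm = 1260.
    Write x = 93 + 180·t and substitute into x ≡ 3 (mod 7): 180·t ≡ 3 − 93 = -90 (mod 7).
    Reduce coefficients mod 7: 5·t ≡ 1 (mod 7).
    The inverse of 5 mod 7 is 3 (since 5·3 = 15 = 2·7 + 1), so t ≡ 3·1 = 3 ≡ 3 (mod 7).
    Then x = 93 + 180·3 = 633, valid modulo lcm(180, 7) = 1260: x ≡ 633 (mod 1260).
Verify against each original: 633 mod 5 = 3, 633 mod 4 = 1, 633 mod 9 = 3, 633 mod 7 = 3.

x ≡ 633 (mod 1260).
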